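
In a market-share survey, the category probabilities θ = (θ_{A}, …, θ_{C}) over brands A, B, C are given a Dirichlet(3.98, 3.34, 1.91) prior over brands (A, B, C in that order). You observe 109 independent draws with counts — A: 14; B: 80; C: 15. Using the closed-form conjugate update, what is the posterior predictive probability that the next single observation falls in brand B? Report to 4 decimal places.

0.7049

The Dirichlet prior is conjugate to the Multinomial likelihood: each posterior αⱼ = prior αⱼ + observed count nⱼ.
Posterior concentration: (17.98, 83.34, 16.91), total = 118.23.
P(next = B | data) = α_{B}/Σα = 0.7049.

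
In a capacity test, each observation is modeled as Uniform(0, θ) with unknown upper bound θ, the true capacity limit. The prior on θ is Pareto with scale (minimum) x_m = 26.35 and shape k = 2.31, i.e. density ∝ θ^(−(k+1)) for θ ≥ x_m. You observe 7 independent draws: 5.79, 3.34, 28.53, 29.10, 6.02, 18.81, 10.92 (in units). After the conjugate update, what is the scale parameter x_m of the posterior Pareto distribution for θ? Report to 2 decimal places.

29.10

A Pareto(scale x_m, shape k) prior on the upper bound θ of Uniform(0, θ) is conjugate: posterior is Pareto(max(x_m, max xᵢ), k + n).
Sample maximum = 29.10; prior scale x_m = 26.35 → posterior scale = max = 29.10.
Posterior shape = 2.31 + 7 = 9.31.
Posterior scale x_m = 29.10.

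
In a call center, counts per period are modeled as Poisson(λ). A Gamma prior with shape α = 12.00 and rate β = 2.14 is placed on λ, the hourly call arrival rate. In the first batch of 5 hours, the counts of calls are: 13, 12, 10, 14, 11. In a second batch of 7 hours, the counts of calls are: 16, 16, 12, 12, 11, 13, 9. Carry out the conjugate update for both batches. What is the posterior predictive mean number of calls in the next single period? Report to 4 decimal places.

11.3861

With a Gamma(shape α, rate β) prior, the Poisson likelihood is conjugate: the posterior is Gamma(α + ΣXᵢ, β + n).
Batch 1: sum of counts S = 60 over n = 5 hours.
After batch 1: Gamma(α+S, β+n) = Gamma(12.00+60, 2.14+5) = Gamma(72.00, 7.14).
Batch 2: sum of counts S = 89 over n = 7 hours.
After batch 2: Gamma(α+S, β+n) = Gamma(72.00+89, 7.14+7) = Gamma(161.00, 14.14).
The predictive distribution for one future period is NegBinom with mean α/β = 11.3861.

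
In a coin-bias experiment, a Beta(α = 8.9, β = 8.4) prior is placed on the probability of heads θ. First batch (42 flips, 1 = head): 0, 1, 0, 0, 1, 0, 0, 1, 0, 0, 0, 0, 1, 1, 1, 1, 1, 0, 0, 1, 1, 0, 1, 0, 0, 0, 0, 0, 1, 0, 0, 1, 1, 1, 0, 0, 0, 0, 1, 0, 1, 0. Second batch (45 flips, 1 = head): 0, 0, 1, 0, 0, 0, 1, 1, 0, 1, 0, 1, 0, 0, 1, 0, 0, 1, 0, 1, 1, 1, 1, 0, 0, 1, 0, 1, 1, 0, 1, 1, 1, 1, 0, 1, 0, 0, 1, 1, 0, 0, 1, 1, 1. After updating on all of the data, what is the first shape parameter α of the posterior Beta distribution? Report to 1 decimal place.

49.9

The Beta prior is conjugate to a Binomial/Bernoulli likelihood; the update adds successes to α and failures to β.
After batch 1: Beta(8.9+17, 8.4+25) = Beta(25.9, 33.4).
After batch 2: Beta(25.9+24, 33.4+21) = Beta(49.9, 54.4).
Posterior α = 49.9.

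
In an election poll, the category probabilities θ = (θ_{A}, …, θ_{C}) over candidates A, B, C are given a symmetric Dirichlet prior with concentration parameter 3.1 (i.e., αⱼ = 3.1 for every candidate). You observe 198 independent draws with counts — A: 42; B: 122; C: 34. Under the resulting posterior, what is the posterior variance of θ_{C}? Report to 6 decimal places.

The Dirichlet prior is conjugate to the Multinomial likelihood: each posterior αⱼ = prior αⱼ + observed count nⱼ.
Posterior concentration: (45.1, 125.1, 37.1), total = 207.3.
Var[θ_j] = α_j(Σα−α_j)/((Σα)²(Σα+1)) = 37.1·170.2/(207.3²·208.3) = 0.000705.

0.000705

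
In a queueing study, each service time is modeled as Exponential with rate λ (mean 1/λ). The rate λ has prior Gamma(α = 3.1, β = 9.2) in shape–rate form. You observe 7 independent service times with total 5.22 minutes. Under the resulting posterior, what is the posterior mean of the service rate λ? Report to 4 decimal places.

With a Gamma(shape α, rate β) prior on the exponential rate λ, the posterior after n observations with total T = Σxᵢ is Gamma(α+n, β+T).
Posterior: Gamma(3.1+7, 9.2+5.22) = Gamma(10.1, 14.42).
Posterior mean of λ = α/β = 10.1/14.42 = 0.7004.

0.7004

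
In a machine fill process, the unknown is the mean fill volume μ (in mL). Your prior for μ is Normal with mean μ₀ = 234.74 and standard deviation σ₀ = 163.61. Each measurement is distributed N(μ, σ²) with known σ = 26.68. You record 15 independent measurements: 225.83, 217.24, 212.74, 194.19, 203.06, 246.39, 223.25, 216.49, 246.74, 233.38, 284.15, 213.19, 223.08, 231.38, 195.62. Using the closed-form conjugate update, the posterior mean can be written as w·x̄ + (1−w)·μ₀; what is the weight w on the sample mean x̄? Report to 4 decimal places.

For Normal data with known variance σ², a Normal(μ₀, σ₀²) prior on μ is conjugate. Posterior precision = 1/σ₀² + n/σ²; posterior mean is the precision-weighted average of μ₀ and x̄.
σ₀² = 163.61² = 26768.2321, σ² = 26.68² = 711.8224. Prior precision 1/σ₀² = 1/26768.2321; data precision n/σ² = 15/711.8224.
w = (n/σ²)/(1/σ₀² + n/σ²) = n·σ₀²/(σ² + n·σ₀²) = 15·26768.2321/(711.8224 + 15·26768.2321) = 401523.4815/402235.3039 = 0.9982.

0.9982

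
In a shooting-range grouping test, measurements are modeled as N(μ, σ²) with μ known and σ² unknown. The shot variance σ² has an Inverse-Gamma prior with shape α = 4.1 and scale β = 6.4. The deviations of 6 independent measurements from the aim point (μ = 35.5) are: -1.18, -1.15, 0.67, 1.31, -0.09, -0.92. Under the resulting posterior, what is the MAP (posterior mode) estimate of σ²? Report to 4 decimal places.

With known mean μ and an Inverse-Gamma(α, β) prior on σ², the Normal likelihood is conjugate: posterior is Inv-Gamma(α + n/2, β + Σ(xᵢ−μ)²/2).
Σ(xᵢ−μ)² = (-1.18)² + (-1.15)² + (0.67)² + (1.31)² + (-0.09)² + (-0.92)² = 5.7344.
Posterior: Inv-Gamma(4.1 + 6/2, 6.4 + 5.7344/2) = Inv-Gamma(7.10, 9.26720).
Mode = β/(α+1) = 9.26720/8.10 = 1.1441.

1.1441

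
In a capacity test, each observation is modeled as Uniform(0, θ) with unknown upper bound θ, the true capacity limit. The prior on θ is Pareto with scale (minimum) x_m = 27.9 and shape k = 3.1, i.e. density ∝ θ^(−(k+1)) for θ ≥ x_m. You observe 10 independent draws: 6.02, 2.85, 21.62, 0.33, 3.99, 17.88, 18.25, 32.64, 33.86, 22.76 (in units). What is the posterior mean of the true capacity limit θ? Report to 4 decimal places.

36.6583

A Pareto(scale x_m, shape k) prior on the upper bound θ of Uniform(0, θ) is conjugate: posterior is Pareto(max(x_m, max xᵢ), k + n).
Sample maximum = 33.86; prior scale x_m = 27.9 → posterior scale = max = 33.86.
Posterior shape = 3.1 + 10 = 13.1.
E[θ|data] = k·x_m/(k−1) = 13.1·33.86/12.1 = 36.6583.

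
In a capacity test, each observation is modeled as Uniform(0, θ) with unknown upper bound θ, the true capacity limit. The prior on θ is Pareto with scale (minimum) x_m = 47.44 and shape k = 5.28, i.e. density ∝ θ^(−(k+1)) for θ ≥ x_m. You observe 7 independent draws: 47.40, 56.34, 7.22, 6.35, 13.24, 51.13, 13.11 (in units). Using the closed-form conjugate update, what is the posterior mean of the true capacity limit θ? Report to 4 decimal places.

61.3347

A Pareto(scale x_m, shape k) prior on the upper bound θ of Uniform(0, θ) is conjugate: posterior is Pareto(max(x_m, max xᵢ), k + n).
Sample maximum = 56.34; prior scale x_m = 47.44 → posterior scale = max = 56.34.
Posterior shape = 5.28 + 7 = 12.28.
E[θ|data] = k·x_m/(k−1) = 12.28·56.34/11.28 = 61.3347.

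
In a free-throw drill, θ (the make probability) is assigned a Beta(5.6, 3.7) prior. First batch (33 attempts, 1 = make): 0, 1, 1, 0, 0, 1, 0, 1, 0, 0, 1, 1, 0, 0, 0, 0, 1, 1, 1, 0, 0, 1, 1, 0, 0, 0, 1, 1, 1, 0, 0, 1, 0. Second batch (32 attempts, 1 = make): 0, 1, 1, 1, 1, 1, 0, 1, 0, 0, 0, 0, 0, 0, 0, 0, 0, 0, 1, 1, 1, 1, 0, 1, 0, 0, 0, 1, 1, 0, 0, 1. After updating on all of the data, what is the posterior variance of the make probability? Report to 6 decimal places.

The Beta prior is conjugate to a Binomial/Bernoulli likelihood; the update adds successes to α and failures to β.
After batch 1: Beta(5.6+15, 3.7+18) = Beta(20.6, 21.7).
After batch 2: Beta(20.6+14, 21.7+18) = Beta(34.6, 39.7).
Var = αβ/((α+β)²(α+β+1)) = 34.6·39.7/(74.3²·75.3) = 0.003304.

0.003304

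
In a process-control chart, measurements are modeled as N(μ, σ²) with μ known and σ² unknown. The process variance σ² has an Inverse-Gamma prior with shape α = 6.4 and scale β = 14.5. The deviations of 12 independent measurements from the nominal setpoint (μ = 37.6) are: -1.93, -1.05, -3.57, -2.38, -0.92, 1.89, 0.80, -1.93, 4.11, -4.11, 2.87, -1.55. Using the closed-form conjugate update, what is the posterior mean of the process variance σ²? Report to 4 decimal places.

With known mean μ and an Inverse-Gamma(α, β) prior on σ², the Normal likelihood is conjugate: posterior is Inv-Gamma(α + n/2, β + Σ(xᵢ−μ)²/2).
Σ(xᵢ−μ)² = (-1.93)² + (-1.05)² + (-3.57)² + (-2.38)² + (-0.92)² + (1.89)² + (0.80)² + (-1.93)² + (4.11)² + (-4.11)² + (2.87)² + (-1.55)² = 76.4437.
Posterior: Inv-Gamma(6.4 + 12/2, 14.5 + 76.4437/2) = Inv-Gamma(12.40, 52.72185).
E[σ²|data] = β/(α−1) = 52.72185/11.40 = 4.6247.

4.6247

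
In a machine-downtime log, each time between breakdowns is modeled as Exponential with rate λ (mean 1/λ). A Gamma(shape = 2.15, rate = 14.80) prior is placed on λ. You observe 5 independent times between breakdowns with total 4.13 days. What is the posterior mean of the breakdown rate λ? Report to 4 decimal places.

With a Gamma(shape α, rate β) prior on the exponential rate λ, the posterior after n observations with total T = Σxᵢ is Gamma(α+n, β+T).
Posterior: Gamma(2.15+5, 14.80+4.13) = Gamma(7.15, 18.93).
Posterior mean of λ = α/β = 7.15/18.93 = 0.3777.

0.3777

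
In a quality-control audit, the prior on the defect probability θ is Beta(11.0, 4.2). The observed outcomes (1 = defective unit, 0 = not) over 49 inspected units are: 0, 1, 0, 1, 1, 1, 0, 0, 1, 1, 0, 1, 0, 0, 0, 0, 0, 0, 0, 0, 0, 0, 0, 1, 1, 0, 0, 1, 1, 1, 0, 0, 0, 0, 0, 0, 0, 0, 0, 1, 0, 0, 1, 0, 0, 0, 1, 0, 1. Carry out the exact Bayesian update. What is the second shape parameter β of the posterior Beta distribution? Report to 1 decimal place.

The Beta prior is conjugate to a Binomial/Bernoulli likelihood; the update adds successes to α and failures to β.
Posterior: Beta(α+k, β+n−k) = Beta(11.0+16, 4.2+33) = Beta(27.0, 37.2).
Posterior β = 37.2.

37.2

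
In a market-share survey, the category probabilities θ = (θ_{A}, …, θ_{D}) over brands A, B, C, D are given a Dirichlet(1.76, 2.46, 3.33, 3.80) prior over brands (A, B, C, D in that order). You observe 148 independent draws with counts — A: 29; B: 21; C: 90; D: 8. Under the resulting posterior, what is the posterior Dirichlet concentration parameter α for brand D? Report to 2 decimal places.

11.80

The Dirichlet prior is conjugate to the Multinomial likelihood: each posterior αⱼ = prior αⱼ + observed count nⱼ.
Posterior concentration: (30.76, 23.46, 93.33, 11.80), total = 159.35.
α_{D} = 3.80 + 8 = 11.80.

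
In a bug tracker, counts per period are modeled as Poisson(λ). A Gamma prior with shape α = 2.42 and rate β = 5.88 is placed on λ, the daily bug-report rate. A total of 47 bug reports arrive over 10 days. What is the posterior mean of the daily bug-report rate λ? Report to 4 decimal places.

With a Gamma(shape α, rate β) prior, the Poisson likelihood is conjugate: the posterior is Gamma(α + ΣXᵢ, β + n).
Posterior: Gamma(α+S, β+n) = Gamma(2.42+47, 5.88+10) = Gamma(49.42, 15.88).
Posterior mean = α/β = 49.42/15.88 = 3.1121.

3.1121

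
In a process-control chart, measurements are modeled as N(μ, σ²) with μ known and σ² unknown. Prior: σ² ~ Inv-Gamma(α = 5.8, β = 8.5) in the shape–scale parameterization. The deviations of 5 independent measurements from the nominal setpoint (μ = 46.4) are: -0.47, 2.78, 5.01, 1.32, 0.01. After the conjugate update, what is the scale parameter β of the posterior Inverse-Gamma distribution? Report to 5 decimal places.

With known mean μ and an Inverse-Gamma(α, β) prior on σ², the Normal likelihood is conjugate: posterior is Inv-Gamma(α + n/2, β + Σ(xᵢ−μ)²/2).
Σ(xᵢ−μ)² = (-0.47)² + (2.78)² + (5.01)² + (1.32)² + (0.01)² = 34.7919.
Posterior: Inv-Gamma(5.8 + 5/2, 8.5 + 34.7919/2) = Inv-Gamma(8.30, 25.89595).
Posterior β = 25.89595.

25.89595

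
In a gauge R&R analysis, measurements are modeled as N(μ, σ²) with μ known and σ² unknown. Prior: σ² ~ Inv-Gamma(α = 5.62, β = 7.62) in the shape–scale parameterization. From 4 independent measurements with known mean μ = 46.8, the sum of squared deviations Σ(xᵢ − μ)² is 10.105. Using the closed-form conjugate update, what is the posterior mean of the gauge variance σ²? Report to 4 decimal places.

With known mean μ and an Inverse-Gamma(α, β) prior on σ², the Normal likelihood is conjugate: posterior is Inv-Gamma(α + n/2, β + Σ(xᵢ−μ)²/2).
Posterior: Inv-Gamma(5.62 + 4/2, 7.62 + 10.105/2) = Inv-Gamma(7.62, 12.6725).
E[σ²|data] = β/(α−1) = 12.6725/6.62 = 1.9143.

1.9143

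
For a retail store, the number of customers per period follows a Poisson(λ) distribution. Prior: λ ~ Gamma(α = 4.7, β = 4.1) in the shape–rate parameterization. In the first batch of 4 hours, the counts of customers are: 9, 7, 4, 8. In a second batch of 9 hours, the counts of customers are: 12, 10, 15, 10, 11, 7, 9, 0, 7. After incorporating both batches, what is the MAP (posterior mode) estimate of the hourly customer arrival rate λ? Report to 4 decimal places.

With a Gamma(shape α, rate β) prior, the Poisson likelihood is conjugate: the posterior is Gamma(α + ΣXᵢ, β + n).
Batch 1: sum of counts S = 28 over n = 4 hours.
After batch 1: Gamma(α+S, β+n) = Gamma(4.7+28, 4.1+4) = Gamma(32.7, 8.1).
Batch 2: sum of counts S = 81 over n = 9 hours.
After batch 2: Gamma(α+S, β+n) = Gamma(32.7+81, 8.1+9) = Gamma(113.7, 17.1).
Mode of Gamma(α,β) for α≥1 is (α−1)/β = 112.7/17.1 = 6.5906.

6.5906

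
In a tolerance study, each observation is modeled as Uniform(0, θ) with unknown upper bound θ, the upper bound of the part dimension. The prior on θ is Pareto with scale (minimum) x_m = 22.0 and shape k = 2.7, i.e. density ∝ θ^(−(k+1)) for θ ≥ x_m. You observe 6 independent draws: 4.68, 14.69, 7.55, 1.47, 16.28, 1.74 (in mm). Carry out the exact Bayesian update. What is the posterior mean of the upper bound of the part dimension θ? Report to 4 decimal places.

24.8571

A Pareto(scale x_m, shape k) prior on the upper bound θ of Uniform(0, θ) is conjugate: posterior is Pareto(max(x_m, max xᵢ), k + n).
Sample maximum = 16.28; prior scale x_m = 22.0 → posterior scale = max = 22.00.
Posterior shape = 2.7 + 6 = 8.7.
E[θ|data] = k·x_m/(k−1) = 8.7·22.00/7.7 = 24.8571.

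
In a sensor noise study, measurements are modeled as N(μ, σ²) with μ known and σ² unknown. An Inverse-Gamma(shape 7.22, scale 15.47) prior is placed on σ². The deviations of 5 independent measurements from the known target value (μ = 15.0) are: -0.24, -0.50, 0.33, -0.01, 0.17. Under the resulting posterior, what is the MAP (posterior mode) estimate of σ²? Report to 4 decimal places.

1.4639

With known mean μ and an Inverse-Gamma(α, β) prior on σ², the Normal likelihood is conjugate: posterior is Inv-Gamma(α + n/2, β + Σ(xᵢ−μ)²/2).
Σ(xᵢ−μ)² = (-0.24)² + (-0.50)² + (0.33)² + (-0.01)² + (0.17)² = 0.4455.
Posterior: Inv-Gamma(7.22 + 5/2, 15.47 + 0.4455/2) = Inv-Gamma(9.72, 15.69275).
Mode = β/(α+1) = 15.69275/10.72 = 1.4639.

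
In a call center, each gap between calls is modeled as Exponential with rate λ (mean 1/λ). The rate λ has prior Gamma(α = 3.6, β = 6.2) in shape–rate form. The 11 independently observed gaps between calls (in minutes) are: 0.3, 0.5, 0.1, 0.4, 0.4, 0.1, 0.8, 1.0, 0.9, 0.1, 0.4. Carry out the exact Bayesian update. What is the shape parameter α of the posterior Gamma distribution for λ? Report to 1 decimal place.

14.6

With a Gamma(shape α, rate β) prior on the exponential rate λ, the posterior after n observations with total T = Σxᵢ is Gamma(α+n, β+T).
Sum of observations T = 5.0 minutes; n = 11.
Posterior: Gamma(3.6+11, 6.2+5.0) = Gamma(14.6, 11.2).
Posterior α = 14.6.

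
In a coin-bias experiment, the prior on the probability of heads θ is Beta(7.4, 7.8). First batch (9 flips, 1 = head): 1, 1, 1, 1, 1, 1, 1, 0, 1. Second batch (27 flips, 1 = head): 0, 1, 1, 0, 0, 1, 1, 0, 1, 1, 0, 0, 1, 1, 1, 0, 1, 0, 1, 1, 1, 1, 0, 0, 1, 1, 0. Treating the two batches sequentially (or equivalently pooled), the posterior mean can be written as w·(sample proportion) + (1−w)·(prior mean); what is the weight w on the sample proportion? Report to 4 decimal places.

The Beta prior is conjugate to a Binomial/Bernoulli likelihood; the update adds successes to α and failures to β.
Total number of flips: n = 9 + 27 = 36.
Posterior mean = (α₀+k)/(α₀+β₀+n) = [n/(α₀+β₀+n)]·(k/n) + [(α₀+β₀)/(α₀+β₀+n)]·α₀/(α₀+β₀), so only n and the prior enter the weight.
The weight on the data is w = n/(α₀+β₀+n) = 36/(7.4+7.8+36) = 36/51.2 = 0.7031.

0.7031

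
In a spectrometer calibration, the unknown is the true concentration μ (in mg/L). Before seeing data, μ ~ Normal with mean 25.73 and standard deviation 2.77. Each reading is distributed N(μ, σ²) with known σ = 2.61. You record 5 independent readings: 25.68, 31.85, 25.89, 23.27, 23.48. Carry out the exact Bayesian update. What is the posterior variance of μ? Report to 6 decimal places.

For Normal data with known variance σ², a Normal(μ₀, σ₀²) prior on μ is conjugate. Posterior precision = 1/σ₀² + n/σ²; posterior mean is the precision-weighted average of μ₀ and x̄.
σ₀² = 2.77² = 7.6729, σ² = 2.61² = 6.8121; σ² + n·σ₀² = 6.8121 + 5·7.6729 = 45.1766.
Posterior precision = 1/σ₀² + n/σ² = 1/7.6729 + 5/6.8121 = (σ² + n·σ₀²)/(σ₀²σ²) = 45.1766/(7.6729·6.8121); posterior variance σₙ² = σ₀²σ²/(σ² + n·σ₀²) = 7.6729·6.8121/45.1766 = 1.156983.

1.156983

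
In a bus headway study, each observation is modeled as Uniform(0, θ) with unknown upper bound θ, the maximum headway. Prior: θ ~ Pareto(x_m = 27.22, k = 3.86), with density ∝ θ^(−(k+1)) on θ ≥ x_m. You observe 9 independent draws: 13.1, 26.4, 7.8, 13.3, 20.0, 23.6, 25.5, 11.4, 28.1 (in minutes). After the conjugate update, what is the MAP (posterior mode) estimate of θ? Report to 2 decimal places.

A Pareto(scale x_m, shape k) prior on the upper bound θ of Uniform(0, θ) is conjugate: posterior is Pareto(max(x_m, max xᵢ), k + n).
Sample maximum = 28.1; prior scale x_m = 27.22 → posterior scale = max = 28.10.
Posterior shape = 3.86 + 9 = 12.86.
The Pareto density is decreasing on [x_m, ∞), so the mode is x_m = 28.10.

28.10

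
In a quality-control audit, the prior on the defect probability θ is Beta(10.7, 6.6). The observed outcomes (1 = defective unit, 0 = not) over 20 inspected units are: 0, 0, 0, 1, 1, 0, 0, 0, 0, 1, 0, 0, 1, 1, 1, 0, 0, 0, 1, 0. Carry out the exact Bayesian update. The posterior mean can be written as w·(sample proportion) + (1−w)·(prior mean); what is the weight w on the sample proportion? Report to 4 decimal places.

The Beta prior is conjugate to a Binomial/Bernoulli likelihood; the update adds successes to α and failures to β.
Posterior mean = (α₀+k)/(α₀+β₀+n) = [n/(α₀+β₀+n)]·(k/n) + [(α₀+β₀)/(α₀+β₀+n)]·α₀/(α₀+β₀), so only n and the prior enter the weight.
The weight on the data is w = n/(α₀+β₀+n) = 20/(10.7+6.6+20) = 20/37.3 = 0.5362.

0.5362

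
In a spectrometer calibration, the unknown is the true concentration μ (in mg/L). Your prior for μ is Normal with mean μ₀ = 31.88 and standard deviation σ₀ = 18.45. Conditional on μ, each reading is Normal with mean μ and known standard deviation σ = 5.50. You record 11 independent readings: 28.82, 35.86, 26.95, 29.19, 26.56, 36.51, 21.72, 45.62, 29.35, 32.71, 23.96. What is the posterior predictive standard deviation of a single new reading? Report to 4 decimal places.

5.7426

For Normal data with known variance σ², a Normal(μ₀, σ₀²) prior on μ is conjugate. Posterior precision = 1/σ₀² + n/σ²; posterior mean is the precision-weighted average of μ₀ and x̄.
σ₀² = 18.45² = 340.4025, σ² = 5.50² = 30.25; σ² + n·σ₀² = 30.25 + 11·340.4025 = 3774.6775.
Posterior precision = 1/σ₀² + n/σ² = 1/340.4025 + 11/30.25 = (σ² + n·σ₀²)/(σ₀²σ²) = 3774.6775/(340.4025·30.25); posterior variance σₙ² = σ₀²σ²/(σ² + n·σ₀²) = 340.4025·30.25/3774.6775 = 2.727962.
Predictive variance for one new observation = σₙ² + σ² = 340.4025·30.25/3774.6775 + 30.25 = σ²·(σ₀² + 3774.6775)/3774.6775 = 30.25·4115.08/3774.6775 = 32.977962; SD = √(30.25·4115.08/3774.6775) = 5.7426.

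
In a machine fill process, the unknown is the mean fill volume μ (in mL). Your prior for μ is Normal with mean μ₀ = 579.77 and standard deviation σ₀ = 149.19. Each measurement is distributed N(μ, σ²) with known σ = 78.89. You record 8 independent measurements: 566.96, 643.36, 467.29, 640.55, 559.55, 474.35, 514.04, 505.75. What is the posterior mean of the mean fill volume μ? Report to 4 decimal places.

For Normal data with known variance σ², a Normal(μ₀, σ₀²) prior on μ is conjugate. Posterior precision = 1/σ₀² + n/σ²; posterior mean is the precision-weighted average of μ₀ and x̄.
Σxᵢ = 566.96 + 643.36 + 467.29 + 640.55 + 559.55 + 474.35 + 514.04 + 505.75 = 4371.85, so n·x̄ = 4371.85.
σ₀² = 149.19² = 22257.6561, σ² = 78.89² = 6223.6321; σ² + n·σ₀² = 6223.6321 + 8·22257.6561 = 184284.8809.
Posterior mean = (μ₀/σ₀² + n·x̄/σ²)/(1/σ₀² + n/σ²) = (σ²·μ₀ + σ₀²·n·x̄)/(σ² + n·σ₀²) = (6223.6321·579.77 + 22257.6561·4371.85)/184284.8809 = 100915409.003402/184284.8809 = 547.6055.

547.6055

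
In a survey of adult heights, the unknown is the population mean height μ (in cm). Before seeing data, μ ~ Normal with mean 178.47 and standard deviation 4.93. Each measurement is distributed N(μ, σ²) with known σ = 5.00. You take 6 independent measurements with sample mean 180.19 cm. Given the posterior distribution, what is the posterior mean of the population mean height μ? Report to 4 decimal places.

179.9383

For Normal data with known variance σ², a Normal(μ₀, σ₀²) prior on μ is conjugate. Posterior precision = 1/σ₀² + n/σ²; posterior mean is the precision-weighted average of μ₀ and x̄.
n·x̄ = 6·180.19 = 1081.14.
σ₀² = 4.93² = 24.3049, σ² = 5.00² = 25; σ² + n·σ₀² = 25 + 6·24.3049 = 170.8294.
Posterior mean = (μ₀/σ₀² + n·x̄/σ²)/(1/σ₀² + n/σ²) = (σ²·μ₀ + σ₀²·n·x̄)/(σ² + n·σ₀²) = (25·178.47 + 24.3049·1081.14)/170.8294 = 30738.749586/170.8294 = 179.9383.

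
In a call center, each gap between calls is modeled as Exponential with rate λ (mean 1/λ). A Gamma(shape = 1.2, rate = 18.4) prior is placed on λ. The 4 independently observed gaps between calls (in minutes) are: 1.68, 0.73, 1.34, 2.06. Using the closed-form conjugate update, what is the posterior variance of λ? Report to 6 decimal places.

0.008872

With a Gamma(shape α, rate β) prior on the exponential rate λ, the posterior after n observations with total T = Σxᵢ is Gamma(α+n, β+T).
Sum of observations T = 5.81 minutes; n = 4.
Posterior: Gamma(1.2+4, 18.4+5.81) = Gamma(5.2, 24.21).
Var = α/β² = 0.008872.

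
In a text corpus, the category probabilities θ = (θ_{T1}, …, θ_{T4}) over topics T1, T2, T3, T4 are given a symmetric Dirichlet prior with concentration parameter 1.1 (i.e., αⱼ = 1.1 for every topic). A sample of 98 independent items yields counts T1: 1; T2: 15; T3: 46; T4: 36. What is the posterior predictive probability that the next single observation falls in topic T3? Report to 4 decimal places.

0.4600

The Dirichlet prior is conjugate to the Multinomial likelihood: each posterior αⱼ = prior αⱼ + observed count nⱼ.
Posterior concentration: (2.1, 16.1, 47.1, 37.1), total = 102.4.
P(next = T3 | data) = α_{T3}/Σα = 0.4600.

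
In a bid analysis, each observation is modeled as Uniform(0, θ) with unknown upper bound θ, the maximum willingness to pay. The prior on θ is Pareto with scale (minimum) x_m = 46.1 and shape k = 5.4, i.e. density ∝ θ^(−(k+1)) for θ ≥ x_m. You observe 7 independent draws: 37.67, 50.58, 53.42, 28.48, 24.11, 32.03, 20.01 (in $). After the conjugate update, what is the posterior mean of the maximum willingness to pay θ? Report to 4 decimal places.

A Pareto(scale x_m, shape k) prior on the upper bound θ of Uniform(0, θ) is conjugate: posterior is Pareto(max(x_m, max xᵢ), k + n).
Sample maximum = 53.42; prior scale x_m = 46.1 → posterior scale = max = 53.42.
Posterior shape = 5.4 + 7 = 12.4.
E[θ|data] = k·x_m/(k−1) = 12.4·53.42/11.4 = 58.1060.

58.1060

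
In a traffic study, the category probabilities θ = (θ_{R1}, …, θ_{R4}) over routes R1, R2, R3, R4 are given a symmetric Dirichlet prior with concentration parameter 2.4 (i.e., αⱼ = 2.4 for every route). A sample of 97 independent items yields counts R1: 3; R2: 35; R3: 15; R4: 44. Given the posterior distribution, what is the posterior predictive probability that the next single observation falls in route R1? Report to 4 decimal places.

The Dirichlet prior is conjugate to the Multinomial likelihood: each posterior αⱼ = prior αⱼ + observed count nⱼ.
Posterior concentration: (5.4, 37.4, 17.4, 46.4), total = 106.6.
P(next = R1 | data) = α_{R1}/Σα = 0.0507.

0.0507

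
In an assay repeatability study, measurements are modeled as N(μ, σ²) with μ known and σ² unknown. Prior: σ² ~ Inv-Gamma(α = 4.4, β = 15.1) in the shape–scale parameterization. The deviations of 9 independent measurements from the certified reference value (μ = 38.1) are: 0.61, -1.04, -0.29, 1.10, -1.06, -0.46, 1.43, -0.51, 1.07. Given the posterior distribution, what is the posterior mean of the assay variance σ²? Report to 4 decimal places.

With known mean μ and an Inverse-Gamma(α, β) prior on σ², the Normal likelihood is conjugate: posterior is Inv-Gamma(α + n/2, β + Σ(xᵢ−μ)²/2).
Σ(xᵢ−μ)² = (0.61)² + (-1.04)² + (-0.29)² + (1.10)² + (-1.06)² + (-0.46)² + (1.43)² + (-0.51)² + (1.07)² = 7.5329.
Posterior: Inv-Gamma(4.4 + 9/2, 15.1 + 7.5329/2) = Inv-Gamma(8.90, 18.86645).
E[σ²|data] = β/(α−1) = 18.86645/7.90 = 2.3882.

2.3882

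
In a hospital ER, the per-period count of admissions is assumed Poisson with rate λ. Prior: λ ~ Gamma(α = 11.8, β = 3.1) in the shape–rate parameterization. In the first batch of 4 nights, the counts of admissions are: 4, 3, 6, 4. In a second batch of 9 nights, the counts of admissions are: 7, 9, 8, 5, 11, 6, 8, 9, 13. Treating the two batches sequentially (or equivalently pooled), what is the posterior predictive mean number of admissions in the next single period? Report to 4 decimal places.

6.5093

With a Gamma(shape α, rate β) prior, the Poisson likelihood is conjugate: the posterior is Gamma(α + ΣXᵢ, β + n).
Batch 1: sum of counts S = 17 over n = 4 nights.
After batch 1: Gamma(α+S, β+n) = Gamma(11.8+17, 3.1+4) = Gamma(28.8, 7.1).
Batch 2: sum of counts S = 76 over n = 9 nights.
After batch 2: Gamma(α+S, β+n) = Gamma(28.8+76, 7.1+9) = Gamma(104.8, 16.1).
The predictive distribution for one future period is NegBinom with mean α/β = 6.5093.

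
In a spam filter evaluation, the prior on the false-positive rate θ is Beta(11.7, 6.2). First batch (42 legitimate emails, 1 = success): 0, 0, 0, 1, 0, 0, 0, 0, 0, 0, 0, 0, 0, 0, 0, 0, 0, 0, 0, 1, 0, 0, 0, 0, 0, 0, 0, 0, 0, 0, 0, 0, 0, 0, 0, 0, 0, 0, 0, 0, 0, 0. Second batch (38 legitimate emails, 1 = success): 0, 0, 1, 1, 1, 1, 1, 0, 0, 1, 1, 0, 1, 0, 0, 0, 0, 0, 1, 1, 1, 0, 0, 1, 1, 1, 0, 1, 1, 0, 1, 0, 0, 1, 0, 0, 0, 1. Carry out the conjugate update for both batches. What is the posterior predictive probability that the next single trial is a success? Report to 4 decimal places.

The Beta prior is conjugate to a Binomial/Bernoulli likelihood; the update adds successes to α and failures to β.
After batch 1: Beta(11.7+2, 6.2+40) = Beta(13.7, 46.2).
After batch 2: Beta(13.7+19, 46.2+19) = Beta(32.7, 65.2).
For a single future Bernoulli trial, P(success | data) = α/(α+β) = 0.3340.

0.3340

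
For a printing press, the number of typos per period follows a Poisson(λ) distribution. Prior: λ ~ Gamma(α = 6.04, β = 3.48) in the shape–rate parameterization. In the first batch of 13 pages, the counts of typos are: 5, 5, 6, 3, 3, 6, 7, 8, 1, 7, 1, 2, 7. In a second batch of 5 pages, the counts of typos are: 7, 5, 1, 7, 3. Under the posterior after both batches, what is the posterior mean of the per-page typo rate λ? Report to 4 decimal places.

4.1918

With a Gamma(shape α, rate β) prior, the Poisson likelihood is conjugate: the posterior is Gamma(α + ΣXᵢ, β + n).
Batch 1: sum of counts S = 61 over n = 13 pages.
After batch 1: Gamma(α+S, β+n) = Gamma(6.04+61, 3.48+13) = Gamma(67.04, 16.48).
Batch 2: sum of counts S = 23 over n = 5 pages.
After batch 2: Gamma(α+S, β+n) = Gamma(67.04+23, 16.48+5) = Gamma(90.04, 21.48).
Posterior mean = α/β = 90.04/21.48 = 4.1918.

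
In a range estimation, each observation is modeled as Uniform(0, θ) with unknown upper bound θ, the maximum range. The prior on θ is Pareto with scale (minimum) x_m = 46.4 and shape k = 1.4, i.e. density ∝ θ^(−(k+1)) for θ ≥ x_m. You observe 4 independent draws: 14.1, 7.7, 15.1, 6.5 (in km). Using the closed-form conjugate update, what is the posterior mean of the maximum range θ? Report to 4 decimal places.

56.9455

A Pareto(scale x_m, shape k) prior on the upper bound θ of Uniform(0, θ) is conjugate: posterior is Pareto(max(x_m, max xᵢ), k + n).
Sample maximum = 15.1; prior scale x_m = 46.4 → posterior scale = max = 46.4.
Posterior shape = 1.4 + 4 = 5.4.
E[θ|data] = k·x_m/(k−1) = 5.4·46.4/4.4 = 56.9455.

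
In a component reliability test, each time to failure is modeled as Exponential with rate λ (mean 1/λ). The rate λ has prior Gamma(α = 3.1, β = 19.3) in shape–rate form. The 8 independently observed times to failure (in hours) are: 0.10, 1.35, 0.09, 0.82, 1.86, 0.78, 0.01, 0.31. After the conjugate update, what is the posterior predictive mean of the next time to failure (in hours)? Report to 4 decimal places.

With a Gamma(shape α, rate β) prior on the exponential rate λ, the posterior after n observations with total T = Σxᵢ is Gamma(α+n, β+T).
Sum of observations T = 5.32 hours; n = 8.
Posterior: Gamma(3.1+8, 19.3+5.32) = Gamma(11.1, 24.62).
The predictive distribution for the next observation is Lomax; its mean is β/(α−1) = 24.62/10.1 = 2.4376.

2.4376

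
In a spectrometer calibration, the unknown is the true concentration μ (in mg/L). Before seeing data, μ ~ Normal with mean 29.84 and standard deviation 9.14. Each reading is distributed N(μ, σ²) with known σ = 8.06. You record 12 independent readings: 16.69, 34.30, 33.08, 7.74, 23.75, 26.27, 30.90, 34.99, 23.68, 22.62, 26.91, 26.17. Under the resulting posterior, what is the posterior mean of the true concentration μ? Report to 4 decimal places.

For Normal data with known variance σ², a Normal(μ₀, σ₀²) prior on μ is conjugate. Posterior precision = 1/σ₀² + n/σ²; posterior mean is the precision-weighted average of μ₀ and x̄.
Σxᵢ = 16.69 + 34.30 + 33.08 + 7.74 + 23.75 + 26.27 + 30.90 + 34.99 + 23.68 + 22.62 + 26.91 + 26.17 = 307.1, so n·x̄ = 307.1.
σ₀² = 9.14² = 83.5396, σ² = 8.06² = 64.9636; σ² + n·σ₀² = 64.9636 + 12·83.5396 = 1067.4388.
Posterior mean = (μ₀/σ₀² + n·x̄/σ²)/(1/σ₀² + n/σ²) = (σ²·μ₀ + σ₀²·n·x̄)/(σ² + n·σ₀²) = (64.9636·29.84 + 83.5396·307.1)/1067.4388 = 27593.524984/1067.4388 = 25.8502.

25.8502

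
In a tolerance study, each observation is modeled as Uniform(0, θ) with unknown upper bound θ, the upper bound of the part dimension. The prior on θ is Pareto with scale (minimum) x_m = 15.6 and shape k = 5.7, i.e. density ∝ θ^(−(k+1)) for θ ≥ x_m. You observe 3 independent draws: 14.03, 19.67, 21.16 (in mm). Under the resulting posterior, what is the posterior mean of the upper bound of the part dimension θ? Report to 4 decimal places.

A Pareto(scale x_m, shape k) prior on the upper bound θ of Uniform(0, θ) is conjugate: posterior is Pareto(max(x_m, max xᵢ), k + n).
Sample maximum = 21.16; prior scale x_m = 15.6 → posterior scale = max = 21.16.
Posterior shape = 5.7 + 3 = 8.7.
E[θ|data] = k·x_m/(k−1) = 8.7·21.16/7.7 = 23.9081.

23.9081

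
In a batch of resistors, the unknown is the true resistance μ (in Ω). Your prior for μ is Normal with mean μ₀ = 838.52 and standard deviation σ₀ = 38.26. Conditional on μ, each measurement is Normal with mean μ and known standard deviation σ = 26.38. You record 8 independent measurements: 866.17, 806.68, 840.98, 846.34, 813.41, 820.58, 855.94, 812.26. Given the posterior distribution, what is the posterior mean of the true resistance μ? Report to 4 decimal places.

For Normal data with known variance σ², a Normal(μ₀, σ₀²) prior on μ is conjugate. Posterior precision = 1/σ₀² + n/σ²; posterior mean is the precision-weighted average of μ₀ and x̄.
Σxᵢ = 866.17 + 806.68 + 840.98 + 846.34 + 813.41 + 820.58 + 855.94 + 812.26 = 6662.36, so n·x̄ = 6662.36.
σ₀² = 38.26² = 1463.8276, σ² = 26.38² = 695.9044; σ² + n·σ₀² = 695.9044 + 8·1463.8276 = 12406.5252.
Posterior mean = (μ₀/σ₀² + n·x̄/σ²)/(1/σ₀² + n/σ²) = (σ²·μ₀ + σ₀²·n·x̄)/(σ² + n·σ₀²) = (695.9044·838.52 + 1463.8276·6662.36)/12406.5252 = 10336076.206624/12406.5252 = 833.1161.

833.1161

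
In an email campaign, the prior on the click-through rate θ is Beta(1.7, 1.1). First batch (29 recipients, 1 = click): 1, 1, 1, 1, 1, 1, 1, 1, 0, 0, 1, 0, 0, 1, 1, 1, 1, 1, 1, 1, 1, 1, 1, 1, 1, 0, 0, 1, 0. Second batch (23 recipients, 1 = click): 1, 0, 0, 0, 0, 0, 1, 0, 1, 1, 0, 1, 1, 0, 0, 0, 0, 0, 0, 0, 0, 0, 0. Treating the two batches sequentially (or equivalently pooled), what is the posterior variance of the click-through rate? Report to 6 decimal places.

0.004449

The Beta prior is conjugate to a Binomial/Bernoulli likelihood; the update adds successes to α and failures to β.
After batch 1: Beta(1.7+22, 1.1+7) = Beta(23.7, 8.1).
After batch 2: Beta(23.7+6, 8.1+17) = Beta(29.7, 25.1).
Var = αβ/((α+β)²(α+β+1)) = 29.7·25.1/(54.8²·55.8) = 0.004449.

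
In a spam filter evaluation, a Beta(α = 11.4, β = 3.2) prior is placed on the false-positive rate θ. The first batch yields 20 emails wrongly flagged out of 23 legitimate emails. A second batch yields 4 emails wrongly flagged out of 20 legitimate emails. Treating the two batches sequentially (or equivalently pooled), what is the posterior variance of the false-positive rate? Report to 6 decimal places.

0.004042

The Beta prior is conjugate to a Binomial/Bernoulli likelihood; the update adds successes to α and failures to β.
After batch 1: Beta(11.4+20, 3.2+3) = Beta(31.4, 6.2).
After batch 2: Beta(31.4+4, 6.2+16) = Beta(35.4, 22.2).
Var = αβ/((α+β)²(α+β+1)) = 35.4·22.2/(57.6²·58.6) = 0.004042.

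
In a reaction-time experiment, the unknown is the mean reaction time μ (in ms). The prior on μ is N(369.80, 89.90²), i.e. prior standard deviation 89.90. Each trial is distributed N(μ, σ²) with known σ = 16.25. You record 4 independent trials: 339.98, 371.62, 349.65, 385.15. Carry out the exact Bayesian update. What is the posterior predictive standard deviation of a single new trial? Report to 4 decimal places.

For Normal data with known variance σ², a Normal(μ₀, σ₀²) prior on μ is conjugate. Posterior precision = 1/σ₀² + n/σ²; posterior mean is the precision-weighted average of μ₀ and x̄.
σ₀² = 89.90² = 8082.01, σ² = 16.25² = 264.0625; σ² + n·σ₀² = 264.0625 + 4·8082.01 = 32592.1025.
Posterior precision = 1/σ₀² + n/σ² = 1/8082.01 + 4/264.0625 = (σ² + n·σ₀²)/(σ₀²σ²) = 32592.1025/(8082.01·264.0625); posterior variance σₙ² = σ₀²σ²/(σ² + n·σ₀²) = 8082.01·264.0625/32592.1025 = 65.480764.
Predictive variance for one new observation = σₙ² + σ² = 8082.01·264.0625/32592.1025 + 264.0625 = σ²·(σ₀² + 32592.1025)/32592.1025 = 264.0625·40674.1125/32592.1025 = 329.543264; SD = √(264.0625·40674.1125/32592.1025) = 18.1533.

18.1533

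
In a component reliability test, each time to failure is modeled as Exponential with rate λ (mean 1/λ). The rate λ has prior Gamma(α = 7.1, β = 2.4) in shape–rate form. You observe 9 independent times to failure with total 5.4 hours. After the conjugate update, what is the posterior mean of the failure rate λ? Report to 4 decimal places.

2.0641

With a Gamma(shape α, rate β) prior on the exponential rate λ, the posterior after n observations with total T = Σxᵢ is Gamma(α+n, β+T).
Posterior: Gamma(7.1+9, 2.4+5.4) = Gamma(16.1, 7.8).
Posterior mean of λ = α/β = 16.1/7.8 = 2.0641.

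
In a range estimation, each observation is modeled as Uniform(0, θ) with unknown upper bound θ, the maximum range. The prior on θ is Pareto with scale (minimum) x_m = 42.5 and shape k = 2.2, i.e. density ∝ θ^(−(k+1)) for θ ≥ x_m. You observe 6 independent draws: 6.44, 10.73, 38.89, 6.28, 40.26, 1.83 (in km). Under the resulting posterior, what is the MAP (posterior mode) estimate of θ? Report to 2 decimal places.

A Pareto(scale x_m, shape k) prior on the upper bound θ of Uniform(0, θ) is conjugate: posterior is Pareto(max(x_m, max xᵢ), k + n).
Sample maximum = 40.26; prior scale x_m = 42.5 → posterior scale = max = 42.50.
Posterior shape = 2.2 + 6 = 8.2.
The Pareto density is decreasing on [x_m, ∞), so the mode is x_m = 42.50.

42.50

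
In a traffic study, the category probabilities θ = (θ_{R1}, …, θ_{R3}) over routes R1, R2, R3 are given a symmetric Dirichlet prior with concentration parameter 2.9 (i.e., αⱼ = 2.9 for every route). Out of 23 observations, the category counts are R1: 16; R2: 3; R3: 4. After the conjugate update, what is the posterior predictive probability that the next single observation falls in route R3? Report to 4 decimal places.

The Dirichlet prior is conjugate to the Multinomial likelihood: each posterior αⱼ = prior αⱼ + observed count nⱼ.
Posterior concentration: (18.9, 5.9, 6.9), total = 31.7.
P(next = R3 | data) = α_{R3}/Σα = 0.2177.

0.2177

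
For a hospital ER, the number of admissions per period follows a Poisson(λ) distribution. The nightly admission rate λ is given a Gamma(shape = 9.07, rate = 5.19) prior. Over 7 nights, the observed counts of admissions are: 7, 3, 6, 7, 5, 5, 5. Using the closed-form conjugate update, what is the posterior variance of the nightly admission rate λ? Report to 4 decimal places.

With a Gamma(shape α, rate β) prior, the Poisson likelihood is conjugate: the posterior is Gamma(α + ΣXᵢ, β + n).
Sum of counts S = 38 over n = 7 nights.
Posterior: Gamma(α+S, β+n) = Gamma(9.07+38, 5.19+7) = Gamma(47.07, 12.19).
Var = α/β² = 47.07/12.19² = 0.3168.

0.3168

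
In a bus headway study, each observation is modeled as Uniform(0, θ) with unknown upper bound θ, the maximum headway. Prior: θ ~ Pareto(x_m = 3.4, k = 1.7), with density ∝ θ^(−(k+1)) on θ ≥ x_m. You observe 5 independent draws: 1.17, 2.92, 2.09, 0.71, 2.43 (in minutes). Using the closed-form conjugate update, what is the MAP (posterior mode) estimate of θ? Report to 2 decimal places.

A Pareto(scale x_m, shape k) prior on the upper bound θ of Uniform(0, θ) is conjugate: posterior is Pareto(max(x_m, max xᵢ), k + n).
Sample maximum = 2.92; prior scale x_m = 3.4 → posterior scale = max = 3.40.
Posterior shape = 1.7 + 5 = 6.7.
The Pareto density is decreasing on [x_m, ∞), so the mode is x_m = 3.40.

3.40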